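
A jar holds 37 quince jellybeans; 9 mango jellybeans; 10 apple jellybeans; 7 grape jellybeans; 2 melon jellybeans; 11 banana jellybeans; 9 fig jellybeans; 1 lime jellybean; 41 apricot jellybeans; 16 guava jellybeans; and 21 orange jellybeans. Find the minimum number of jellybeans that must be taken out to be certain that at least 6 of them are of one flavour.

49

An adversary could hand out at most 5 jellybeans per flavour (melon, lime run out sooner): 5 + 5 + 5 + 5 + 2 + 5 + 5 + 1 + 5 + 5 + 5 = 48 jellybeans and still no flavour has 6.
By pigeonhole, one more jellybean lands in a flavour already at 5, so 49 draws are enough and 48 are not.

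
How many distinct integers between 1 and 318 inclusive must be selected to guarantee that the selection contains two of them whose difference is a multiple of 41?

Integers whose pairwise differences are multiples of 41 are exactly those sharing a remainder mod 41. The 41 residue classes mod 41 are the pigeonholes.
With 41 integers one could put 1 in each residue class and have no class reach 2.
The 42nd integer pushes some class to 2, so 41·1 + 1 = 42.

42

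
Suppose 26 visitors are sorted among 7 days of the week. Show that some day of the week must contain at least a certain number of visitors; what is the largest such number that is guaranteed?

The 7 days of the week are the holes and the 26 visitors are the pigeons.
If every day of the week held at most 3 visitors, the total would be at most 7 × 3 = 21, which is less than 26.
So some day of the week holds at least ⌈26/7⌉ = 4 visitors.

4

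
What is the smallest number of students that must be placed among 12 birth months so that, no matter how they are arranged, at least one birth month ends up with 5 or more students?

49

With 48 students one could put exactly 4 in each of the 12 birth months, and no birth month would reach 5.
By the pigeonhole principle, one more student must land in a birth month that already has 4, giving it 5.
So 12 × 4 + 1 = 49 students are required.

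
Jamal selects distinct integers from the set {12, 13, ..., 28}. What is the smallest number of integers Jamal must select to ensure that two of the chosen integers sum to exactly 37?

A set avoiding the sum 37 can contain at most one of each pair {x, 37−x}, plus the 3 elements whose complement lies outside the range.
The integers 19, …, 28 (10 of them) are such a set: any two sum to at least 19+20 = 39 > 37.
By the pigeonhole principle, any 11th integer completes one of the 7 pairs, so 11 choices force a sum of 37.

11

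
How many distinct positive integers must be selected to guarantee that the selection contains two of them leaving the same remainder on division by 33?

By the pigeonhole principle, the 33 residue classes mod 33 are the pigeonholes.
With 33 integers one could put 1 in each residue class and have no class reach 2.
The 34th integer pushes some class to 2, so 33·1 + 1 = 34.

34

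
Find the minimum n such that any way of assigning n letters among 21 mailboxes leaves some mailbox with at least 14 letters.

274

With 273 letters one could put exactly 13 in each of the 21 mailboxes, and no mailbox would reach 14.
Pigeonhole: one more letter must land in a mailbox that already has 13, giving it 14.
So 21 × 13 + 1 = 274 letters are required.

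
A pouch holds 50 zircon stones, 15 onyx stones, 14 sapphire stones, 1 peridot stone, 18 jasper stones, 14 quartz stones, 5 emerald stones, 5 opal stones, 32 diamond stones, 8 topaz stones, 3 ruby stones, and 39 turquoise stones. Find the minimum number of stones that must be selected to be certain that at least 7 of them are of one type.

63

By pigeonhole, the 12 types are the holes; the stones drawn are the pigeons.
To avoid 7 of any one type, the worst case takes at most 6 of each type, or every stone of a type that has fewer than 6.
That gives 6 + 6 + 6 + 1 + 6 + 6 + 5 + 5 + 6 + 6 + 3 + 6 = 62 stones with no type reaching 7.
The next stone forces some type to 7, so 62 + 1 = 63.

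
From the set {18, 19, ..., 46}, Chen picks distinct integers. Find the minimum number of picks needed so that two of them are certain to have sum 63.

A set avoiding the sum 63 can contain at most one of each pair {x, 63−x}, plus the 1 element whose complement lies outside the range.
The integers 32, …, 46 (15 of them) are such a set: any two sum to at least 32+33 = 65 > 63.
Any 16th integer completes one of the 14 pairs, so 16 choices force a sum of 63.

16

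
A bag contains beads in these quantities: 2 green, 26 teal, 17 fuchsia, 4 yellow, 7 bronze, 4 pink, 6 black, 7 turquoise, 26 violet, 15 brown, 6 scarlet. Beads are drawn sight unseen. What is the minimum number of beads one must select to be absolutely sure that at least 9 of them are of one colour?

Put each drawn bead into a box by colour. The largest draw with every box below 9 takes min(count, 8) from each colour; colours with fewer than 8 contribute all they have.
Σ min(cᵢ, 8) = 2 + 8 + 8 + 4 + 7 + 4 + 6 + 7 + 8 + 8 + 6 = 68.
Draw number 68 + 1 = 69 must push one box to 9.

69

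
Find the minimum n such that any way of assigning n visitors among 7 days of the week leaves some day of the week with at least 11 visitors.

With 70 visitors one could put exactly 10 in each of the 7 days of the week, and no day of the week would reach 11.
By the pigeonhole principle, one more visitor must land in a day of the week that already has 10, giving it 11.
So 7 × 10 + 1 = 71 visitors are required.

71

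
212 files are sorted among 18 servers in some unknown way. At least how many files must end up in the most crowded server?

12

By the pigeonhole principle, the 18 servers are the holes and the 212 files are the pigeons.
If every server held at most 11 files, the total would be at most 18 × 11 = 198, which is less than 212.
So some server holds at least ⌈212/18⌉ = 12 files.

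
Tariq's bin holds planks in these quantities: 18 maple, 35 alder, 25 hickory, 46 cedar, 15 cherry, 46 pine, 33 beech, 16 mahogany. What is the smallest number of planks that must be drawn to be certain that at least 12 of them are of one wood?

89

The 8 woods are the holes; the planks drawn are the pigeons.
To avoid 12 of any one wood, the worst case takes at most 11 of each wood.
That gives 11 + 11 + 11 + 11 + 11 + 11 + 11 + 11 = 88 planks with no wood reaching 12.
The next plank forces some wood to 12, so 88 + 1 = 89.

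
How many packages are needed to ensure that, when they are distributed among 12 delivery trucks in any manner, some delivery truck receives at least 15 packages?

169

With 168 packages one could put exactly 14 in each of the 12 delivery trucks, and no delivery truck would reach 15.
One more package must land in a delivery truck that already has 14, giving it 15.
So 12 × 14 + 1 = 169 packages are required.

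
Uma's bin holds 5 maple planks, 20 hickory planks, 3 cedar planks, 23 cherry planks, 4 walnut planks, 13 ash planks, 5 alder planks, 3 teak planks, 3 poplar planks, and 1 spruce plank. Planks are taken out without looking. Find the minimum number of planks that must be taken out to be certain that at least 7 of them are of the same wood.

43

An adversary could hand out at most 6 planks per wood (7 woods run out sooner): 5 + 6 + 3 + 6 + 4 + 6 + 5 + 3 + 3 + 1 = 42 planks and still no wood has 7.
By pigeonhole, one more plank lands in a wood already at 6, so 43 draws are enough and 42 are not.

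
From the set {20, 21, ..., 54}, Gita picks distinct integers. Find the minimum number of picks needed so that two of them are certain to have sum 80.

Group the elements by complementary pair {x, 80−x}: {26,54}, {27,53}, {28,52}, …, giving 14 two-element pairs, the single value 40 (it cannot pair with itself since the integers are distinct), and 6 integers whose partner 80−x falls outside [20,54].
Treating each of those 21 groups as a pigeonhole, one can pick one integer per group — 21 integers — with no two summing to 80.
The 22nd integer lands in an occupied pair, forcing a sum of 80.

22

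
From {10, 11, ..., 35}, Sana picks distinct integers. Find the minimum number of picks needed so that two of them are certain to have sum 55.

19

Two chosen integers sum to 55 exactly when both halves of some pair {x, 55−x} with 20 ≤ x ≤ 55−x ≤ 35 are chosen — 8 such pairs.
The remaining 10 elements (those with no distinct partner in range) can never complete a 55-sum, so the worst case takes all of them and one from each pair: 10 + 8 = 18.
Pigeonhole: the 19th integer has to be the second member of some pair, so 18 + 1 = 19.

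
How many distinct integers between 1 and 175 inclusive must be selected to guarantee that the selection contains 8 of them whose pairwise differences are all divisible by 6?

Integers whose pairwise differences are multiples of 6 are exactly those sharing a remainder mod 6. The 6 residue classes mod 6 are the pigeonholes.
With 42 integers one could put 7 in each residue class and have no class reach 8.
The 43rd integer pushes some class to 8, so 6·7 + 1 = 43.

43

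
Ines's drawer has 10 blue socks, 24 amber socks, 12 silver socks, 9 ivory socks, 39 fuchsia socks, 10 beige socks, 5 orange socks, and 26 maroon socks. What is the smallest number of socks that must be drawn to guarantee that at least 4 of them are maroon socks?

In the worst case for collecting maroon socks, every non-maroon sock comes out first.
There are 10 + 24 + 12 + 9 + 39 + 10 + 5 = 109 non-maroon socks altogether.
After those, each further sock must be maroon, so 109 + 4 = 113 draws guarantee 4 maroon socks.

113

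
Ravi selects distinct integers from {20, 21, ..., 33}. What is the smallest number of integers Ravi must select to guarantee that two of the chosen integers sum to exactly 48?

11

Two chosen integers sum to 48 exactly when both halves of some pair {x, 48−x} with 20 ≤ x ≤ 48−x ≤ 28 are chosen — 4 such pairs.
The remaining 6 elements (those with no distinct partner in range) can never complete a 48-sum, so the worst case takes all of them and one from each pair: 6 + 4 = 10.
By the pigeonhole principle, the 11th integer has to be the second member of some pair, so 10 + 1 = 11.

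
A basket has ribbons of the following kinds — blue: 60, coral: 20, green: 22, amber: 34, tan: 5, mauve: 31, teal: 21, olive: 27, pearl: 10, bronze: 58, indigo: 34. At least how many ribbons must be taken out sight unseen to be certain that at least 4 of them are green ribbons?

304

In the worst case for collecting green ribbons, every non-green ribbon comes out first.
There are 60 + 20 + 34 + 5 + 31 + 21 + 27 + 10 + 58 + 34 = 300 non-green ribbons altogether.
After those, each further ribbon must be green, so 300 + 4 = 304 draws guarantee 4 green ribbons.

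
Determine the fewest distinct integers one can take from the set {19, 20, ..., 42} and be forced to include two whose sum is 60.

Two chosen integers sum to 60 exactly when both halves of some pair {x, 60−x} with 19 ≤ x ≤ 60−x ≤ 41 are chosen — 11 such pairs.
The remaining 2 elements (those with no distinct partner in range) can never complete a 60-sum, so the worst case takes all of them and one from each pair: 2 + 11 = 13.
The 14th integer has to be the second member of some pair, so 13 + 1 = 14.

14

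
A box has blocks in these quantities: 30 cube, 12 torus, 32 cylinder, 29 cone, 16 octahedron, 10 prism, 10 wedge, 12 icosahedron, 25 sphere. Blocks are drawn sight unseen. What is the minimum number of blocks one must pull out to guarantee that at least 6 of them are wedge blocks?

In the worst case for collecting wedge blocks, every non-wedge block comes out first.
There are 30 + 12 + 32 + 29 + 16 + 10 + 12 + 25 = 166 non-wedge blocks altogether.
After those, each further block must be wedge, so 166 + 6 = 172 draws guarantee 6 wedge blocks.

172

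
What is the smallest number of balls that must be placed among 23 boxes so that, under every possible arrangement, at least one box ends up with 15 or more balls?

With 322 balls one could put exactly 14 in each of the 23 boxes, and no box would reach 15.
By the pigeonhole principle, one more ball must land in a box that already has 14, giving it 15.
So 23 × 14 + 1 = 323 balls are required.

323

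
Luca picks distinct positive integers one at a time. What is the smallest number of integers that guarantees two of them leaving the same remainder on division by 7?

8

The 7 residue classes mod 7 are the pigeonholes.
With 7 integers one could put 1 in each residue class and have no class reach 2.
The 8th integer pushes some class to 2, so 7·1 + 1 = 8.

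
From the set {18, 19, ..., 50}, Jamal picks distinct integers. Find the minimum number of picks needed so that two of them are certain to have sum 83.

Two chosen integers sum to 83 exactly when both halves of some pair {x, 83−x} with 33 ≤ x ≤ 83−x ≤ 50 are chosen — 9 such pairs.
The remaining 15 elements (those with no distinct partner in range) can never complete a 83-sum, so the worst case takes all of them and one from each pair: 15 + 9 = 24.
Pigeonhole: the 25th integer has to be the second member of some pair, so 24 + 1 = 25.

25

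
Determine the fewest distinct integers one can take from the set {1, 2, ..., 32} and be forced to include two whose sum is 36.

19

Group the elements by complementary pair {x, 36−x}: {4,32}, {5,31}, {6,30}, …, giving 14 two-element pairs, the single value 18 (it cannot pair with itself since the integers are distinct), and 3 integers whose partner 36−x falls outside [1,32].
Treating each of those 18 groups as a pigeonhole, one can pick one integer per group — 18 integers — with no two summing to 36.
The 19th integer lands in an occupied pair, forcing a sum of 36.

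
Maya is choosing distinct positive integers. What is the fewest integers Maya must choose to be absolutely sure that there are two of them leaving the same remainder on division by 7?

8

The 7 residue classes mod 7 are the pigeonholes.
With 7 integers one could put 1 in each residue class and have no class reach 2.
The 8th integer pushes some class to 2, so 7·1 + 1 = 8.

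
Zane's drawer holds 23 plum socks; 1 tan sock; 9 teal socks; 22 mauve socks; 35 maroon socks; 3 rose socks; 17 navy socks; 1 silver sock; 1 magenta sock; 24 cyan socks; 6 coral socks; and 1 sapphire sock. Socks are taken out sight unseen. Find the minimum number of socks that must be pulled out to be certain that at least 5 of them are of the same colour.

An adversary could hand out at most 4 socks per colour (5 colours run out sooner): 4 + 1 + 4 + 4 + 4 + 3 + 4 + 1 + 1 + 4 + 4 + 1 = 35 socks and still no colour has 5.
One more sock lands in a colour already at 4, so 36 draws are enough and 35 are not.

36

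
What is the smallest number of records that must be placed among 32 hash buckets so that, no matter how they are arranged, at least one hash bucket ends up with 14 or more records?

With 416 records one could put exactly 13 in each of the 32 hash buckets, and no hash bucket would reach 14.
One more record must land in a hash bucket that already has 13, giving it 14.
So 32 × 13 + 1 = 417 records are required.

417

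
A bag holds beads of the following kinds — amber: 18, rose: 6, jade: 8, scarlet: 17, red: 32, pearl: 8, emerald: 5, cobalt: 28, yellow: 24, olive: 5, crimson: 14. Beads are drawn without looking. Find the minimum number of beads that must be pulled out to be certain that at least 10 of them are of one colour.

Put each drawn bead into a box by colour. The largest draw with every box below 10 takes min(count, 9) from each colour; colours with fewer than 9 contribute all they have.
Σ min(cᵢ, 9) = 9 + 6 + 8 + 9 + 9 + 8 + 5 + 9 + 9 + 5 + 9 = 86.
Draw number 86 + 1 = 87 must push one box to 10.

87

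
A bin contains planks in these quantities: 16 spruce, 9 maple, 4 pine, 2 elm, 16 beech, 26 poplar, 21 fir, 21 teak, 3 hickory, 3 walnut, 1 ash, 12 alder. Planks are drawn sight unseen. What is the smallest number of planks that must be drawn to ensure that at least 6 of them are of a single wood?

49

Pigeonhole: the 12 woods are the holes; the planks drawn are the pigeons.
To avoid 6 of any one wood, the worst case takes at most 5 of each wood, or every plank of a wood that has fewer than 5.
That gives 5 + 5 + 4 + 2 + 5 + 5 + 5 + 5 + 3 + 3 + 1 + 5 = 48 planks with no wood reaching 6.
The next plank forces some wood to 6, so 48 + 1 = 49.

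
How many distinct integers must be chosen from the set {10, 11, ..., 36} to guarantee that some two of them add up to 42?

17

Group the elements by complementary pair {x, 42−x}: {10,32}, {11,31}, {12,30}, …, giving 11 two-element pairs, the single value 21 (it cannot pair with itself since the integers are distinct), and 4 integers whose partner 42−x falls outside [10,36].
Treating each of those 16 groups as a pigeonhole, one can pick one integer per group — 16 integers — with no two summing to 42.
The 17th integer lands in an occupied pair, forcing a sum of 42.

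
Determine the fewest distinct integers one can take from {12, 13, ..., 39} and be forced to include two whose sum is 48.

Two chosen integers sum to 48 exactly when both halves of some pair {x, 48−x} with 12 ≤ x ≤ 48−x ≤ 36 are chosen — 12 such pairs.
The remaining 4 elements (those with no distinct partner in range) can never complete a 48-sum, so the worst case takes all of them and one from each pair: 4 + 12 = 16.
The 17th integer has to be the second member of some pair, so 16 + 1 = 17.

17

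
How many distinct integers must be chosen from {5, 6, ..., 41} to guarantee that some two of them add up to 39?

23

Two chosen integers sum to 39 exactly when both halves of some pair {x, 39−x} with 5 ≤ x ≤ 39−x ≤ 34 are chosen — 15 such pairs.
The remaining 7 elements (those with no distinct partner in range) can never complete a 39-sum, so the worst case takes all of them and one from each pair: 7 + 15 = 22.
By pigeonhole, the 23rd integer has to be the second member of some pair, so 22 + 1 = 23.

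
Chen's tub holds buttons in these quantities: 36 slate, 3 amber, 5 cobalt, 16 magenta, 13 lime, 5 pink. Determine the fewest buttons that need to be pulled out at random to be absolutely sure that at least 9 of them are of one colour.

38

Pigeonhole: the 6 colours are the holes; the buttons drawn are the pigeons.
To avoid 9 of any one colour, the worst case takes at most 8 of each colour, or every button of a colour that has fewer than 8.
That gives 8 + 3 + 5 + 8 + 8 + 5 = 37 buttons with no colour reaching 9.
The next button forces some colour to 9, so 37 + 1 = 38.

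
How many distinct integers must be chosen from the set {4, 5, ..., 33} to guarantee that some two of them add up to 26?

22

Two chosen integers sum to 26 exactly when both halves of some pair {x, 26−x} with 4 ≤ x ≤ 26−x ≤ 22 are chosen — 9 such pairs.
The remaining 12 elements (those with no distinct partner in range) can never complete a 26-sum, so the worst case takes all of them and one from each pair: 12 + 9 = 21.
The 22nd integer has to be the second member of some pair, so 21 + 1 = 22.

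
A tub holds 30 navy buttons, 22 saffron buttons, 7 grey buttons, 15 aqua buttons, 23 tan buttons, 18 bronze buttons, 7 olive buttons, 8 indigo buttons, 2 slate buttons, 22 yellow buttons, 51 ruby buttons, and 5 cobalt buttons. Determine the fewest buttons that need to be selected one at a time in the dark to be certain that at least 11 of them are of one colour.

100

Put each drawn button into a box by colour. The largest draw with every box below 11 takes min(count, 10) from each colour; colours with fewer than 10 contribute all they have.
Σ min(cᵢ, 10) = 10 + 10 + 7 + 10 + 10 + 10 + 7 + 8 + 2 + 10 + 10 + 5 = 99.
Draw number 99 + 1 = 100 must push one box to 11.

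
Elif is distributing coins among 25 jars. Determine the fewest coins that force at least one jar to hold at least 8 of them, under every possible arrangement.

With 175 coins one could put exactly 7 in each of the 25 jars, and no jar would reach 8.
One more coin must land in a jar that already has 7, giving it 8.
So 25 × 7 + 1 = 176 coins are required.

176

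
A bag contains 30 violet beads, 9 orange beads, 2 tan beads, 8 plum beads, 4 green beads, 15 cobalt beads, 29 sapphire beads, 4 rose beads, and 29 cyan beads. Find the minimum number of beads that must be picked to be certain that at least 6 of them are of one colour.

By the pigeonhole principle, the 9 colours are the holes; the beads drawn are the pigeons.
To avoid 6 of any one colour, the worst case takes at most 5 of each colour, or every bead of a colour that has fewer than 5.
That gives 5 + 5 + 2 + 5 + 4 + 5 + 5 + 4 + 5 = 40 beads with no colour reaching 6.
The next bead forces some colour to 6, so 40 + 1 = 41.

41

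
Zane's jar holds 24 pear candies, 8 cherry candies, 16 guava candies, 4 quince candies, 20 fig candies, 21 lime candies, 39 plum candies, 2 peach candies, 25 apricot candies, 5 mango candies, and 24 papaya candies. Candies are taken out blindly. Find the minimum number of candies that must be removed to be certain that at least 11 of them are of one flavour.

An adversary could hand out at most 10 candies per flavour (4 flavours run out sooner): 10 + 8 + 10 + 4 + 10 + 10 + 10 + 2 + 10 + 5 + 10 = 89 candies and still no flavour has 11.
One more candy lands in a flavour already at 10, so 90 draws are enough and 89 are not.

90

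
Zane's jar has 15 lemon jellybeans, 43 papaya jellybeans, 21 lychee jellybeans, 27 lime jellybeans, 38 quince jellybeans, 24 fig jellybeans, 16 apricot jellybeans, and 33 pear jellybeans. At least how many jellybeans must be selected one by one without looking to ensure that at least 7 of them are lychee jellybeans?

203

In the worst case for collecting lychee jellybeans, every non-lychee jellybean comes out first.
There are 15 + 43 + 27 + 38 + 24 + 16 + 33 = 196 non-lychee jellybeans altogether.
After those, each further jellybean must be lychee, so 196 + 7 = 203 draws guarantee 7 lychee jellybeans.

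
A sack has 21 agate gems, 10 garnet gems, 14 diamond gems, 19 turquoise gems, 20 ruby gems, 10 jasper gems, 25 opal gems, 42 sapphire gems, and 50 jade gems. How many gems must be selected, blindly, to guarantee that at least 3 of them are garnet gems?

In the worst case for collecting garnet gems, every non-garnet gem comes out first.
There are 21 + 14 + 19 + 20 + 10 + 25 + 42 + 50 = 201 non-garnet gems altogether.
After those, each further gem must be garnet, so 201 + 3 = 204 draws guarantee 3 garnet gems.

204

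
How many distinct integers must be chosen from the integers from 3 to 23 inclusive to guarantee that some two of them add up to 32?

Two chosen integers sum to 32 exactly when both halves of some pair {x, 32−x} with 9 ≤ x ≤ 32−x ≤ 23 are chosen — 7 such pairs.
The remaining 7 elements (those with no distinct partner in range) can never complete a 32-sum, so the worst case takes all of them and one from each pair: 7 + 7 = 14.
By pigeonhole, the 15th integer has to be the second member of some pair, so 14 + 1 = 15.

15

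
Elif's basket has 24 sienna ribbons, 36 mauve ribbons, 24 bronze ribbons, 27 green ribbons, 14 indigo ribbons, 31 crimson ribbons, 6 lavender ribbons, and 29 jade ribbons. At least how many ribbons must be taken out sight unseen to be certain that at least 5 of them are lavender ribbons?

190

In the worst case for collecting lavender ribbons, every non-lavender ribbon comes out first.
There are 24 + 36 + 24 + 27 + 14 + 31 + 29 = 185 non-lavender ribbons altogether.
After those, each further ribbon must be lavender, so 185 + 5 = 190 draws guarantee 5 lavender ribbons.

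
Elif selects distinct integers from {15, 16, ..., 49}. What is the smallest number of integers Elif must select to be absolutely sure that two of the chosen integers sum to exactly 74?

Group the elements by complementary pair {x, 74−x}: {25,49}, {26,48}, {27,47}, …, giving 12 two-element pairs, the single value 37 (it cannot pair with itself since the integers are distinct), and 10 integers whose partner 74−x falls outside [15,49].
Pigeonhole: treating each of those 23 groups as a pigeonhole, one can pick one integer per group — 23 integers — with no two summing to 74.
The 24th integer lands in an occupied pair, forcing a sum of 74.

24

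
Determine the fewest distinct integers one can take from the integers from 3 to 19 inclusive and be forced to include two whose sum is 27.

12

Two chosen integers sum to 27 exactly when both halves of some pair {x, 27−x} with 8 ≤ x ≤ 27−x ≤ 19 are chosen — 6 such pairs.
The remaining 5 elements (those with no distinct partner in range) can never complete a 27-sum, so the worst case takes all of them and one from each pair: 5 + 6 = 11.
By the pigeonhole principle, the 12th integer has to be the second member of some pair, so 11 + 1 = 12.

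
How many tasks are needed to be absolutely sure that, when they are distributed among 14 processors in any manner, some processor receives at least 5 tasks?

With 56 tasks one could put exactly 4 in each of the 14 processors, and no processor would reach 5.
By pigeonhole, one more task must land in a processor that already has 4, giving it 5.
So 14 × 4 + 1 = 57 tasks are required.

57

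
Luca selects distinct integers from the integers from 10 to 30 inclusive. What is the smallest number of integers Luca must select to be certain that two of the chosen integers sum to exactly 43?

13

Two chosen integers sum to 43 exactly when both halves of some pair {x, 43−x} with 13 ≤ x ≤ 43−x ≤ 30 are chosen — 9 such pairs.
The remaining 3 elements (those with no distinct partner in range) can never complete a 43-sum, so the worst case takes all of them and one from each pair: 3 + 9 = 12.
The 13th integer has to be the second member of some pair, so 12 + 1 = 13.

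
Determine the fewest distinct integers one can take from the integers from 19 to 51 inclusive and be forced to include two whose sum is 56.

25

A set avoiding the sum 56 can contain at most one of each pair {x, 56−x}, plus the 15 elements whose complement lies outside the range or equal to its own complement.
The integers 28, …, 51 (24 of them) are such a set: any two sum to at least 28+29 = 57 > 56.
By the pigeonhole principle, any 25th integer completes one of the 9 pairs, so 25 choices force a sum of 56.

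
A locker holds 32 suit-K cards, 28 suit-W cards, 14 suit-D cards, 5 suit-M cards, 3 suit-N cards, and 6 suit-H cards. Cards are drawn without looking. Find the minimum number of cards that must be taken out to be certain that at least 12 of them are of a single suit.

The 6 suits are the holes; the cards drawn are the pigeons.
To avoid 12 of any one suit, the worst case takes at most 11 of each suit, or every card of a suit that has fewer than 11.
That gives 11 + 11 + 11 + 5 + 3 + 6 = 47 cards with no suit reaching 12.
The next card forces some suit to 12, so 47 + 1 = 48.

48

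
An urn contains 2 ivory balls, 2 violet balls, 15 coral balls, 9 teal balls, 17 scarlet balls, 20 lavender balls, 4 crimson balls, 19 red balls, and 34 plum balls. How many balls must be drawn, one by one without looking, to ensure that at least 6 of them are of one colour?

An adversary could hand out at most 5 balls per colour (ivory, violet, crimson run out sooner): 2 + 2 + 5 + 5 + 5 + 5 + 4 + 5 + 5 = 38 balls and still no colour has 6.
Pigeonhole: one more ball lands in a colour already at 5, so 39 draws are enough and 38 are not.

39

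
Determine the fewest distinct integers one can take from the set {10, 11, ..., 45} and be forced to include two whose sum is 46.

24

Group the elements by complementary pair {x, 46−x}: {10,36}, {11,35}, {12,34}, …, giving 13 two-element pairs, the single value 23 (it cannot pair with itself since the integers are distinct), and 9 integers whose partner 46−x falls outside [10,45].
Treating each of those 23 groups as a pigeonhole, one can pick one integer per group — 23 integers — with no two summing to 46.
The 24th integer lands in an occupied pair, forcing a sum of 46.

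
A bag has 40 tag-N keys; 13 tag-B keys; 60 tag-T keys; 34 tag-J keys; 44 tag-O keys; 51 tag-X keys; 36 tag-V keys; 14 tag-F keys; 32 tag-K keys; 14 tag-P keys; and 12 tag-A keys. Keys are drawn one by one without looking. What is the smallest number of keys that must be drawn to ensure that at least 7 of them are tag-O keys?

313

In the worst case for collecting tag-O keys, every non-tag-O key comes out first.
There are 40 + 13 + 60 + 34 + 51 + 36 + 14 + 32 + 14 + 12 = 306 non-tag-O keys altogether.
After those, each further key must be tag-O, so 306 + 7 = 313 draws guarantee 7 tag-O keys.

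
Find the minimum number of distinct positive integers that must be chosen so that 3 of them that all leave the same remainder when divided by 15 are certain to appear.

31

Pigeonhole: the 15 residue classes mod 15 are the pigeonholes.
With 30 integers one could put 2 in each residue class and have no class reach 3.
The 31st integer pushes some class to 3, so 15·2 + 1 = 31.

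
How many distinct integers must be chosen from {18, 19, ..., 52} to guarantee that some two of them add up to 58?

A set avoiding the sum 58 can contain at most one of each pair {x, 58−x}, plus the 13 elements whose complement lies outside the range or equal to its own complement.
The integers 29, …, 52 (24 of them) are such a set: any two sum to at least 29+30 = 59 > 58.
Any 25th integer completes one of the 11 pairs, so 25 choices force a sum of 58.

25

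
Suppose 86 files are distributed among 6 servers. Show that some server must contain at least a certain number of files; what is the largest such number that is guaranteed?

The 6 servers are the holes and the 86 files are the pigeons.
If every server held at most 14 files, the total would be at most 6 × 14 = 84, which is less than 86.
So some server holds at least ⌈86/6⌉ = 15 files.

15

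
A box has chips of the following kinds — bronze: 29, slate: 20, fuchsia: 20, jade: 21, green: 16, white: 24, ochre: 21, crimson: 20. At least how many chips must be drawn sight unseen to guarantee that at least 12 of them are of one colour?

An adversary could hand out at most 11 chips per colour: 11 + 11 + 11 + 11 + 11 + 11 + 11 + 11 = 88 chips and still no colour has 12.
By pigeonhole, one more chip lands in a colour already at 11, so 89 draws are enough and 88 are not.

89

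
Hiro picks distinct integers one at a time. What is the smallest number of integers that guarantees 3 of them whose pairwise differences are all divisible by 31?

Integers whose pairwise differences are multiples of 31 are exactly those sharing a remainder mod 31. Pigeonhole: the 31 residue classes mod 31 are the pigeonholes.
With 62 integers one could put 2 in each residue class and have no class reach 3.
The 63rd integer pushes some class to 3, so 31·2 + 1 = 63.

63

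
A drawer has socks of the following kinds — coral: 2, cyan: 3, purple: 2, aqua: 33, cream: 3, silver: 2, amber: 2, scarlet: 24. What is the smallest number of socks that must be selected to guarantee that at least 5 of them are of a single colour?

By pigeonhole, the 8 colours are the holes; the socks drawn are the pigeons.
To avoid 5 of any one colour, the worst case takes at most 4 of each colour, or every sock of a colour that has fewer than 4.
That gives 2 + 3 + 2 + 4 + 3 + 2 + 2 + 4 = 22 socks with no colour reaching 5.
The next sock forces some colour to 5, so 22 + 1 = 23.

23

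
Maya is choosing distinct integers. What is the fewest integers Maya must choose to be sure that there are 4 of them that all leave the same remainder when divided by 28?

85

Pigeonhole: the 28 residue classes mod 28 are the pigeonholes.
With 84 integers one could put 3 in each residue class and have no class reach 4.
The 85th integer pushes some class to 4, so 28·3 + 1 = 85.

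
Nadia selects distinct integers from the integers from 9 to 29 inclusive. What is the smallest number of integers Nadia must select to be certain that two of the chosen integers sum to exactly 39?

Group the elements by complementary pair {x, 39−x}: {10,29}, {11,28}, {12,27}, …, giving 10 two-element pairs and 1 integer whose partner 39−x falls outside [9,29].
By the pigeonhole principle, treating each of those 11 groups as a pigeonhole, one can pick one integer per group — 11 integers — with no two summing to 39.
The 12th integer lands in an occupied pair, forcing a sum of 39.

12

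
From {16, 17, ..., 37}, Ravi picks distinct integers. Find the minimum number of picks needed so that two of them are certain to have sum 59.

Group the elements by complementary pair {x, 59−x}: {22,37}, {23,36}, {24,35}, …, giving 8 two-element pairs and 6 integers whose partner 59−x falls outside [16,37].
Treating each of those 14 groups as a pigeonhole, one can pick one integer per group — 14 integers — with no two summing to 59.
The 15th integer lands in an occupied pair, forcing a sum of 59.

15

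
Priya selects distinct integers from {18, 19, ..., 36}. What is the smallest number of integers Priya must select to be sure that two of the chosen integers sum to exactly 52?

Two chosen integers sum to 52 exactly when both halves of some pair {x, 52−x} with 18 ≤ x ≤ 52−x ≤ 34 are chosen — 8 such pairs.
The remaining 3 elements (those with no distinct partner in range) can never complete a 52-sum, so the worst case takes all of them and one from each pair: 3 + 8 = 11.
The 12th integer has to be the second member of some pair, so 11 + 1 = 12.

12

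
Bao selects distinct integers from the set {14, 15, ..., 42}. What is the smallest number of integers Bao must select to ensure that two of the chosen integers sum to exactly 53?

Two chosen integers sum to 53 exactly when both halves of some pair {x, 53−x} with 14 ≤ x ≤ 53−x ≤ 39 are chosen — 13 such pairs.
The remaining 3 elements (those with no distinct partner in range) can never complete a 53-sum, so the worst case takes all of them and one from each pair: 3 + 13 = 16.
The 17th integer has to be the second member of some pair, so 16 + 1 = 17.

17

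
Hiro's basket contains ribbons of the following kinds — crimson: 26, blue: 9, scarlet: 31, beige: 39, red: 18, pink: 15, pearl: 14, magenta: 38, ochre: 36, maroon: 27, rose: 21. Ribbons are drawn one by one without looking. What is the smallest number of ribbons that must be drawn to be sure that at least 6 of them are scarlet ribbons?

In the worst case for collecting scarlet ribbons, every non-scarlet ribbon comes out first.
There are 26 + 9 + 39 + 18 + 15 + 14 + 38 + 36 + 27 + 21 = 243 non-scarlet ribbons altogether.
After those, each further ribbon must be scarlet, so 243 + 6 = 249 draws guarantee 6 scarlet ribbons.

249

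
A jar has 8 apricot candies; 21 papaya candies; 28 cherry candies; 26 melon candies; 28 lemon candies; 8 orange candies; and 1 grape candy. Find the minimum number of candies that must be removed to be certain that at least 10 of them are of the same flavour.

54

By pigeonhole, put each drawn candy into a box by flavour. The largest draw with every box below 10 takes min(count, 9) from each flavour; flavours with fewer than 9 contribute all they have.
Σ min(cᵢ, 9) = 8 + 9 + 9 + 9 + 9 + 8 + 1 = 53.
Draw number 53 + 1 = 54 must push one box to 10.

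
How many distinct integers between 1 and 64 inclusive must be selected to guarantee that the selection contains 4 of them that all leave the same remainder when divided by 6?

The 6 residue classes mod 6 are the pigeonholes.
With 18 integers one could put 3 in each residue class and have no class reach 4.
The 19th integer pushes some class to 4, so 6·3 + 1 = 19.

19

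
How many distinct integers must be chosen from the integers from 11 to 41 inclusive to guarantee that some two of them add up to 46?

A set avoiding the sum 46 can contain at most one of each pair {x, 46−x}, plus the 7 elements whose complement lies outside the range or equal to its own complement.
The integers 23, …, 41 (19 of them) are such a set: any two sum to at least 23+24 = 47 > 46.
Any 20th integer completes one of the 12 pairs, so 20 choices force a sum of 46.

20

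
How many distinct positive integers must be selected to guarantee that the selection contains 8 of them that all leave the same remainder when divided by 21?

148

By the pigeonhole principle, the 21 residue classes mod 21 are the pigeonholes.
With 147 integers one could put 7 in each residue class and have no class reach 8.
The 148th integer pushes some class to 8, so 21·7 + 1 = 148.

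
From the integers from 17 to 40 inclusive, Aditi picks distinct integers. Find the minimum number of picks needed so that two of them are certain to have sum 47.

Group the elements by complementary pair {x, 47−x}: {17,30}, {18,29}, {19,28}, …, giving 7 two-element pairs and 10 integers whose partner 47−x falls outside [17,40].
Treating each of those 17 groups as a pigeonhole, one can pick one integer per group — 17 integers — with no two summing to 47.
The 18th integer lands in an occupied pair, forcing a sum of 47.

18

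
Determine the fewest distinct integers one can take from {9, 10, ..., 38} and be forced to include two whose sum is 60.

23

Group the elements by complementary pair {x, 60−x}: {22,38}, {23,37}, {24,36}, …, giving 8 two-element pairs, the single value 30 (it cannot pair with itself since the integers are distinct), and 13 integers whose partner 60−x falls outside [9,38].
Pigeonhole: treating each of those 22 groups as a pigeonhole, one can pick one integer per group — 22 integers — with no two summing to 60.
The 23rd integer lands in an occupied pair, forcing a sum of 60.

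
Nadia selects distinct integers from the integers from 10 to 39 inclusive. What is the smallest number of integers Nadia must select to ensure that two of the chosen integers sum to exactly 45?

A set avoiding the sum 45 can contain at most one of each pair {x, 45−x}, plus the 4 elements whose complement lies outside the range.
The integers 23, …, 39 (17 of them) are such a set: any two sum to at least 23+24 = 47 > 45.
Any 18th integer completes one of the 13 pairs, so 18 choices force a sum of 45.

18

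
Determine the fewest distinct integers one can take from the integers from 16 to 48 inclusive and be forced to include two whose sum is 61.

19

Two chosen integers sum to 61 exactly when both halves of some pair {x, 61−x} with 16 ≤ x ≤ 61−x ≤ 45 are chosen — 15 such pairs.
The remaining 3 elements (those with no distinct partner in range) can never complete a 61-sum, so the worst case takes all of them and one from each pair: 3 + 15 = 18.
By the pigeonhole principle, the 19th integer has to be the second member of some pair, so 18 + 1 = 19.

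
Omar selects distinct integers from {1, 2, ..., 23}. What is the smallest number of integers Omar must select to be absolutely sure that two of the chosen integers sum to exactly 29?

Two chosen integers sum to 29 exactly when both halves of some pair {x, 29−x} with 6 ≤ x ≤ 29−x ≤ 23 are chosen — 9 such pairs.
The remaining 5 elements (those with no distinct partner in range) can never complete a 29-sum, so the worst case takes all of them and one from each pair: 5 + 9 = 14.
The 15th integer has to be the second member of some pair, so 14 + 1 = 15.

15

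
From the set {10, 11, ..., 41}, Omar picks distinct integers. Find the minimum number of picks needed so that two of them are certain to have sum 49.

18

Two chosen integers sum to 49 exactly when both halves of some pair {x, 49−x} with 10 ≤ x ≤ 49−x ≤ 39 are chosen — 15 such pairs.
The remaining 2 elements (those with no distinct partner in range) can never complete a 49-sum, so the worst case takes all of them and one from each pair: 2 + 15 = 17.
Pigeonhole: the 18th integer has to be the second member of some pair, so 17 + 1 = 18.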